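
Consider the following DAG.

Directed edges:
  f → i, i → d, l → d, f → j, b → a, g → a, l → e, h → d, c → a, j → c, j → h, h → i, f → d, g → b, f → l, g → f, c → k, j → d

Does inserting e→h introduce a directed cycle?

Adding e→h creates a cycle iff h can already reach e.
Explore from h: no path reaches e. The graph stays acyclic.

No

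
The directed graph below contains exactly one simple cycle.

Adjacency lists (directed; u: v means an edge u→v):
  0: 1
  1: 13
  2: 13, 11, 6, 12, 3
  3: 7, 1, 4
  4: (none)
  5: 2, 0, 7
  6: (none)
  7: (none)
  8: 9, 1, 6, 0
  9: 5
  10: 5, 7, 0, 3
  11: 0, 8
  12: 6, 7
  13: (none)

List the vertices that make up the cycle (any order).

DFS with gray/black marking from 5:
5 gray
  2 gray
    13 gray
    13 black
    11 gray
      0 gray
        1 gray
          1→13: 13 black — skip
        1 black
      0 black
      8 gray
        9 gray
          9→5: 5 is gray → back edge
Back edge closes the cycle 5 → 2 → 11 → 8 → 9 → 5; its vertices are {2, 5, 8, 9, 11}.

2, 5, 8, 9, 11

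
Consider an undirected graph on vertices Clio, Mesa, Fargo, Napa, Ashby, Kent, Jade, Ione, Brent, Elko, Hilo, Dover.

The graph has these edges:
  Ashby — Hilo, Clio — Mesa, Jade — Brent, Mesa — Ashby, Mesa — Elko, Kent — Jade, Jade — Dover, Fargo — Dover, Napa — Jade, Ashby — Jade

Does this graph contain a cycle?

No

DFS, tracking each vertex's parent; an edge to a visited non-parent vertex closes a cycle.
Start from Napa:
visit Napa (parent –)
  visit Jade (parent Napa)
    visit Brent (parent Jade)
      Brent–Jade: parent, skip
    Jade–Napa: parent, skip
    visit Ashby (parent Jade)
      visit Mesa (parent Ashby)
        Mesa–Ashby: parent, skip
        visit Clio (parent Mesa)
          Clio–Mesa: parent, skip
        visit Elko (parent Mesa)
          Elko–Mesa: parent, skip
      visit Hilo (parent Ashby)
        Hilo–Ashby: parent, skip
      Ashby–Jade: parent, skip
    visit Kent (parent Jade)
      Kent–Jade: parent, skip
    visit Dover (parent Jade)
      visit Fargo (parent Dover)
        Fargo–Dover: parent, skip
      Dover–Jade: parent, skip
visit Ione (parent –)
No non-parent visited neighbor found — the graph is a forest.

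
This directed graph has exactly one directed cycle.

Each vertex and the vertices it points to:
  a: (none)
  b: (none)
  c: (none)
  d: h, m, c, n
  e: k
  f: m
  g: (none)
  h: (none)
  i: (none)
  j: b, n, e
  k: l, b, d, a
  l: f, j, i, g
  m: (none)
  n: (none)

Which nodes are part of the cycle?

DFS with gray/black marking from k:
k gray
  l gray
    f gray
      m gray
      m black
    f black
    j gray
      b gray
      b black
      n gray
      n black
      e gray
        e→k: k is gray → back edge
Back edge closes the cycle k → l → j → e → k; its vertices are {e, j, k, l}.

e, j, k, l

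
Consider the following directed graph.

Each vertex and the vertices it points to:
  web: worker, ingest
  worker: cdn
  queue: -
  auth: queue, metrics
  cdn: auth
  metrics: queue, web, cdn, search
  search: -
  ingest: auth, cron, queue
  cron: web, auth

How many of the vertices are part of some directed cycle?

A vertex is on a directed cycle iff it belongs to a strongly connected component of size ≥ 2 (or has a self-loop).
The vertices on cycles are {cdn, web, auth, cron, ingest, worker, metrics} — 7 in total.

7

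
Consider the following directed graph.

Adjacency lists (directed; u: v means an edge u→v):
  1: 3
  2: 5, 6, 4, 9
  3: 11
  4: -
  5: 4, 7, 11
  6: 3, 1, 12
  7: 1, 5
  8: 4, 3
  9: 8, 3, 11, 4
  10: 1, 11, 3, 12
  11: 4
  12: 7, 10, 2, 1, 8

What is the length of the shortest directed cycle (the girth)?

2

For each vertex v, BFS finds the shortest path from v back to v.
The shortest such closed walk is 12 → 10 → 12, length 2.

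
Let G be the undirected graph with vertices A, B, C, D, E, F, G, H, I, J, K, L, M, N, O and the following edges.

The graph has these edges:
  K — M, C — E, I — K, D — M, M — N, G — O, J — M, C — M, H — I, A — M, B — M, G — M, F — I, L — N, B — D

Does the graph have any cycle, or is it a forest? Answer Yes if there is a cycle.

Yes

DFS, tracking each vertex's parent; an edge to a visited non-parent vertex closes a cycle.
Start from L:
visit L (parent –)
  visit N (parent L)
    N–L: parent, skip
    visit M (parent N)
      visit B (parent M)
        visit D (parent B)
          D–M: M visited and ≠ parent → cycle
Cycle: M – B – D – M.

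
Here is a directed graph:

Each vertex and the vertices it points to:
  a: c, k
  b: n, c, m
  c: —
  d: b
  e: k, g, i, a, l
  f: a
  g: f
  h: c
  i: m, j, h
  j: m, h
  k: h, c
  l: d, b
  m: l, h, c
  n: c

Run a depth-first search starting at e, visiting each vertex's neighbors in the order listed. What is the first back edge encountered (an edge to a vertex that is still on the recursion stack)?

b→m

DFS from e (visiting each vertex's neighbors in the order listed); mark gray on enter, black on exit:
e gray
  k gray
    h gray
      c gray
      c black
    h black
    k→c: c black — skip
  k black
  g gray
    f gray
      a gray
        a→c: c black — skip
        a→k: k black — skip
      a black
    f black
  g black
  i gray
    m gray
      l gray
        d gray
          b gray
            n gray
              n→c: c black — skip
            n black
            b→c: c black — skip
            b→m: m is gray → back edge
First back edge: b → m.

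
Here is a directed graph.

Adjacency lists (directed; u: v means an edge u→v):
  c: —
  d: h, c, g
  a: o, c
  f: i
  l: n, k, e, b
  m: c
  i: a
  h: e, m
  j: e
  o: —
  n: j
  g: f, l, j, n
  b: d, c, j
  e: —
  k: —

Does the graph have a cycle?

Yes

DFS with white/gray/black marking, starting from n:
n gray
  j gray
    e gray
    e black
  j black
n black
c gray
c black
d gray
  h gray
    h→e: e black — skip
    m gray
      m→c: c black — skip
    m black
  h black
  d→c: c black — skip
  g gray
    f gray
      i gray
        a gray
          o gray
          o black
          a→c: c black — skip
        a black
      i black
    f black
    l gray
      l→n: n black — skip
      k gray
      k black
      l→e: e black — skip
      b gray
        b→d: d is gray → back edge
Back edge found, so a cycle exists: d → g → l → b → d.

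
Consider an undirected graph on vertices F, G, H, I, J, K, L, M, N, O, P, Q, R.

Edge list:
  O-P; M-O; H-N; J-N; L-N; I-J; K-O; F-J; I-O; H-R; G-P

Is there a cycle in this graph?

DFS, tracking each vertex's parent; an edge to a visited non-parent vertex closes a cycle.
Start from O:
visit O (parent –)
  visit M (parent O)
    M–O: parent, skip
  visit K (parent O)
    K–O: parent, skip
  visit I (parent O)
    I–O: parent, skip
    visit J (parent I)
      visit N (parent J)
        visit H (parent N)
          visit R (parent H)
            R–H: parent, skip
          H–N: parent, skip
        N–J: parent, skip
        visit L (parent N)
          L–N: parent, skip
      visit F (parent J)
        F–J: parent, skip
      J–I: parent, skip
  visit P (parent O)
    visit G (parent P)
      G–P: parent, skip
    P–O: parent, skip
visit Q (parent –)
No non-parent visited neighbor found — the graph is a forest.

No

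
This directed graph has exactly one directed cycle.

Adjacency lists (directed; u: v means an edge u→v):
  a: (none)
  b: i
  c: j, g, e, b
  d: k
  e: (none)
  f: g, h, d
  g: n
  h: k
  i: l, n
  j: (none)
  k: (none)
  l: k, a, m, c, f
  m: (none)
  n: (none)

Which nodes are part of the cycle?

b, c, i, l

DFS with gray/black marking from l:
l gray
  k gray
  k black
  a gray
  a black
  m gray
  m black
  c gray
    j gray
    j black
    g gray
      n gray
      n black
    g black
    e gray
    e black
    b gray
      i gray
        i→l: l is gray → back edge
Back edge closes the cycle l → c → b → i → l; its vertices are {b, c, i, l}.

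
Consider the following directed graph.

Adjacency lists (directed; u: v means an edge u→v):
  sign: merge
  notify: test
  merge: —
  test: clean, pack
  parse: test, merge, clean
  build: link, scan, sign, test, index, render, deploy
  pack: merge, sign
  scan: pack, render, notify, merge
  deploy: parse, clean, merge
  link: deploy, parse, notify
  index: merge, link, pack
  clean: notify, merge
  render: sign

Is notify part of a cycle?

notify is on a cycle iff notify can reach itself via ≥1 edge.
notify → test → clean → notify — yes.

Yes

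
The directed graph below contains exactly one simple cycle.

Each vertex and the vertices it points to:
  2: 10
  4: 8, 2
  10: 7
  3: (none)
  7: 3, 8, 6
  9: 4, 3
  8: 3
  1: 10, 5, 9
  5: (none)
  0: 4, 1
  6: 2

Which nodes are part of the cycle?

DFS with gray/black marking from 10:
10 gray
  7 gray
    3 gray
    3 black
    8 gray
      8→3: 3 black — skip
    8 black
    6 gray
      2 gray
        2→10: 10 is gray → back edge
Back edge closes the cycle 10 → 7 → 6 → 2 → 10; its vertices are {2, 6, 7, 10}.

2, 6, 7, 10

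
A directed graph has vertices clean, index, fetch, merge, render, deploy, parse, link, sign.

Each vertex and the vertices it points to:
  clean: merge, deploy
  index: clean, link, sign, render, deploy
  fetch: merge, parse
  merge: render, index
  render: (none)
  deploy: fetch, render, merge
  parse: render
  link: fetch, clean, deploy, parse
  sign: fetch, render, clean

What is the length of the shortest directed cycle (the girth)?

3

For each vertex v, BFS finds the shortest path from v back to v.
The shortest such closed walk is index → clean → merge → index, length 3.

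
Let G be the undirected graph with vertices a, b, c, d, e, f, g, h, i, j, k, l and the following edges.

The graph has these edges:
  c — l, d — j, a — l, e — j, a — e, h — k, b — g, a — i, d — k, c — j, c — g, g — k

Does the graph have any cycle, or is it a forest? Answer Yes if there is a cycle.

Yes

DFS, tracking each vertex's parent; an edge to a visited non-parent vertex closes a cycle.
Start from h:
visit h (parent –)
  visit k (parent h)
    k–h: parent, skip
    visit d (parent k)
      visit j (parent d)
        visit e (parent j)
          e–j: parent, skip
          visit a (parent e)
            a–e: parent, skip
            visit i (parent a)
              i–a: parent, skip
            visit l (parent a)
              l–a: parent, skip
              visit c (parent l)
                visit g (parent c)
                  visit b (parent g)
                    b–g: parent, skip
                  g–k: k visited and ≠ parent → cycle
Cycle: k – d – j – e – a – l – c – g – k.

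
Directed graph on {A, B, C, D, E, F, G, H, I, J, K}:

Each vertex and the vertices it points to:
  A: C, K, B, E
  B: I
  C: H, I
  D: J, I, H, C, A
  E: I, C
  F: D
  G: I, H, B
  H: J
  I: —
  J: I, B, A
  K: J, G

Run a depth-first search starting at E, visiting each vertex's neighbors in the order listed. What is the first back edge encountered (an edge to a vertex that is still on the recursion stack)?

A->C

DFS from E (visiting each vertex's neighbors in the order listed); mark gray on enter, black on exit:
E gray
  I gray
  I black
  C gray
    H gray
      J gray
        J→I: I black — skip
        B gray
          B→I: I black — skip
        B black
        A gray
          A→C: C is gray → back edge
First back edge: A → C.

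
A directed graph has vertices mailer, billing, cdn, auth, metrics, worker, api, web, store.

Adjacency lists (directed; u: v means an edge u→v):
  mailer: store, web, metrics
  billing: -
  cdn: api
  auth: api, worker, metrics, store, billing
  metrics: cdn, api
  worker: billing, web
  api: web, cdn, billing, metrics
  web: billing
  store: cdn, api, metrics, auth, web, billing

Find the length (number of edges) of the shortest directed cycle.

For each vertex v, BFS finds the shortest path from v back to v.
The shortest such closed walk is store → auth → store, length 2.

2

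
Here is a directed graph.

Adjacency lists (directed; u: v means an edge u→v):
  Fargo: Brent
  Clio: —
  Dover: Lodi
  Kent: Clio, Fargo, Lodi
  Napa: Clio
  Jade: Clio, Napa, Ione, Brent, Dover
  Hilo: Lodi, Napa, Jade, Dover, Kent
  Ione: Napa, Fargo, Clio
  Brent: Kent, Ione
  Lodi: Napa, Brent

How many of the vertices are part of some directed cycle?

A vertex is on a directed cycle iff it belongs to a strongly connected component of size ≥ 2 (or has a self-loop).
The vertices on cycles are {Ione, Kent, Lodi, Brent, Fargo} — 5 in total.

5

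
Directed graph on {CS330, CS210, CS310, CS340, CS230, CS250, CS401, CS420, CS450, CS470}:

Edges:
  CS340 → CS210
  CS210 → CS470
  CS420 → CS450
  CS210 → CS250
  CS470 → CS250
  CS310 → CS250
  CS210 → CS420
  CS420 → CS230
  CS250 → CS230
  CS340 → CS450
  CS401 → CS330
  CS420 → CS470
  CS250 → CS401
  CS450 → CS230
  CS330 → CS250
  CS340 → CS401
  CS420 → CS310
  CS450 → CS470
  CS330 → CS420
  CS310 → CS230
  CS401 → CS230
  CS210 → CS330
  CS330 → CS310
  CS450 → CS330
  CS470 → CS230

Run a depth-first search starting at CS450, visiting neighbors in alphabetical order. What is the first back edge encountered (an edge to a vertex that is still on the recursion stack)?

CS401->CS330

DFS from CS450 (visiting neighbors in alphabetical order); mark gray on enter, black on exit:
CS450 gray
  CS230 gray
  CS230 black
  CS330 gray
    CS250 gray
      CS250→CS230: CS230 black — skip
      CS401 gray
        CS401→CS230: CS230 black — skip
        CS401→CS330: CS330 is gray → back edge
First back edge: CS401 → CS330.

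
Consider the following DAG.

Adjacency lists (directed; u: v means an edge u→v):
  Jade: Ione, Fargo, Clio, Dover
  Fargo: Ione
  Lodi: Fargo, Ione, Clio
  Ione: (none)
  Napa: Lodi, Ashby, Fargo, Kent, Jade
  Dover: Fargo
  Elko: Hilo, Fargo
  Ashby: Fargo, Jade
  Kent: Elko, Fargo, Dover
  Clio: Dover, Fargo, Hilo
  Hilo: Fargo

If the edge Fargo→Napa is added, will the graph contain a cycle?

Yes

Adding Fargo→Napa creates a cycle iff Napa can already reach Fargo.
Path from Napa: Napa → Fargo.
So Napa → … → Fargo → Napa is a cycle.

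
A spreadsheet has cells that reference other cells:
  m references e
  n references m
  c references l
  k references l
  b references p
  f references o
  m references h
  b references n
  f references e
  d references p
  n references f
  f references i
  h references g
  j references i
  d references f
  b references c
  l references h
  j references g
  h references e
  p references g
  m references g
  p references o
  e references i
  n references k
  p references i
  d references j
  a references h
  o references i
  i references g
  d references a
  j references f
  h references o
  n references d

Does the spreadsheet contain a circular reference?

No

DFS with white/gray/black marking, starting from d:
d gray
  p gray
    i gray
      g gray
      g black
    i black
    o gray
      o→i: i black — skip
    o black
    p→g: g black — skip
  p black
  j gray
    f gray
      f→i: i black — skip
      e gray
        e→i: i black — skip
      e black
      f→o: o black — skip
    f black
    j→g: g black — skip
    j→i: i black — skip
  j black
  a gray
    h gray
      h→g: g black — skip
      h→o: o black — skip
      h→e: e black — skip
    h black
  a black
  d→f: f black — skip
d black
b gray
  c gray
    l gray
      l→h: h black — skip
    l black
  c black
  b→p: p black — skip
  n gray
    n→d: d black — skip
    n→f: f black — skip
    m gray
      m→e: e black — skip
      m→g: g black — skip
      m→h: h black — skip
    m black
    k gray
      k→l: l black — skip
    k black
  n black
b black
Every edge goes to a white or black vertex — no back edge, so the graph is acyclic.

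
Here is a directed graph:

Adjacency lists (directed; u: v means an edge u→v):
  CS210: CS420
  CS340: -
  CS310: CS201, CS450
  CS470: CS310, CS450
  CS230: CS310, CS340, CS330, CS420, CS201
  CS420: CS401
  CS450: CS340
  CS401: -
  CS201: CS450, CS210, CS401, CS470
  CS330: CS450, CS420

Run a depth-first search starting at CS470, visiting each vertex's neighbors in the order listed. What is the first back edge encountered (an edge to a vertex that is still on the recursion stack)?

DFS from CS470 (visiting each vertex's neighbors in the order listed); mark gray on enter, black on exit:
CS470 gray
  CS310 gray
    CS201 gray
      CS450 gray
        CS340 gray
        CS340 black
      CS450 black
      CS210 gray
        CS420 gray
          CS401 gray
          CS401 black
        CS420 black
      CS210 black
      CS201→CS401: CS401 black — skip
      CS201→CS470: CS470 is gray → back edge
First back edge: CS201 → CS470.

CS201→CS470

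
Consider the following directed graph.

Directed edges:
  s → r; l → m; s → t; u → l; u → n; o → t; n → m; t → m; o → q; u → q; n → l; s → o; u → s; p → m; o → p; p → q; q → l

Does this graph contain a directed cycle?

No

DFS with white/gray/black marking, starting from o:
o gray
  q gray
    l gray
      m gray
      m black
    l black
  q black
  p gray
    p→m: m black — skip
    p→q: q black — skip
  p black
  t gray
    t→m: m black — skip
  t black
o black
n gray
  n→m: m black — skip
  n→l: l black — skip
n black
r gray
r black
s gray
  s→o: o black — skip
  s→t: t black — skip
  s→r: r black — skip
s black
u gray
  u→n: n black — skip
  u→q: q black — skip
  u→l: l black — skip
  u→s: s black — skip
u black
Every edge goes to a white or black vertex — no back edge, so the graph is acyclic.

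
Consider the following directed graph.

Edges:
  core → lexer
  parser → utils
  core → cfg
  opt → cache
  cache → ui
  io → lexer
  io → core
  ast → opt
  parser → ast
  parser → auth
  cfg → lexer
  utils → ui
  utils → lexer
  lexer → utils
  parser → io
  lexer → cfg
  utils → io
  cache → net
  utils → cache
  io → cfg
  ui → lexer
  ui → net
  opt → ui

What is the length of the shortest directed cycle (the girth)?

2

For each vertex v, BFS finds the shortest path from v back to v.
The shortest such closed walk is utils → lexer → utils, length 2.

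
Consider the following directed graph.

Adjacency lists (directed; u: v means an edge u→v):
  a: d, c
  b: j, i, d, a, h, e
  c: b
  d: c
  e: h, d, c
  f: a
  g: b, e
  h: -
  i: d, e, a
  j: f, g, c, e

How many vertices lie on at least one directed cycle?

9

A vertex is on a directed cycle iff it belongs to a strongly connected component of size ≥ 2 (or has a self-loop).
The vertices on cycles are {a, b, c, d, e, f, g, i, j} — 9 in total.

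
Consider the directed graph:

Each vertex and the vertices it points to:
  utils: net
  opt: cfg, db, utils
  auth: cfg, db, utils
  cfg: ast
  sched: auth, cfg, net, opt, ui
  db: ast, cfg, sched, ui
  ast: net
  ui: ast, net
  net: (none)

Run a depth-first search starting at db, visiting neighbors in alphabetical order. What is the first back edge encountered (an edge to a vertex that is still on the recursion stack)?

auth->db

DFS from db (visiting neighbors in alphabetical order); mark gray on enter, black on exit:
db gray
  ast gray
    net gray
    net black
  ast black
  cfg gray
    cfg→ast: ast black — skip
  cfg black
  sched gray
    auth gray
      auth→cfg: cfg black — skip
      auth→db: db is gray → back edge
First back edge: auth → db.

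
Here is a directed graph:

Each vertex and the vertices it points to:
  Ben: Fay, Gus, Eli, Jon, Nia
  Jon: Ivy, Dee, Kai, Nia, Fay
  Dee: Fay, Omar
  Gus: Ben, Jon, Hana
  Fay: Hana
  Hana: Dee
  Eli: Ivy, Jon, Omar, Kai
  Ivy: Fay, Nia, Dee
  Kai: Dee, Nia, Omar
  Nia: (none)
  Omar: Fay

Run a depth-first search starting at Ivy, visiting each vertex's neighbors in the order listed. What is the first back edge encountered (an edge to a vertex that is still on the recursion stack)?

Dee->Fay

DFS from Ivy (visiting each vertex's neighbors in the order listed); mark gray on enter, black on exit:
Ivy gray
  Fay gray
    Hana gray
      Dee gray
        Dee→Fay: Fay is gray → back edge
First back edge: Dee → Fay.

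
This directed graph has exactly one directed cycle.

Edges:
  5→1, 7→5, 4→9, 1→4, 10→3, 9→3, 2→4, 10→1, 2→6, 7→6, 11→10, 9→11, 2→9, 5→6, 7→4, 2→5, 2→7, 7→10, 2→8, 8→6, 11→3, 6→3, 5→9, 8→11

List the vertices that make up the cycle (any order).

1, 4, 9, 10, 11

DFS with gray/black marking from 1:
1 gray
  4 gray
    9 gray
      3 gray
      3 black
      11 gray
        11→3: 3 black — skip
        10 gray
          10→3: 3 black — skip
          10→1: 1 is gray → back edge
Back edge closes the cycle 1 → 4 → 9 → 11 → 10 → 1; its vertices are {1, 4, 9, 10, 11}.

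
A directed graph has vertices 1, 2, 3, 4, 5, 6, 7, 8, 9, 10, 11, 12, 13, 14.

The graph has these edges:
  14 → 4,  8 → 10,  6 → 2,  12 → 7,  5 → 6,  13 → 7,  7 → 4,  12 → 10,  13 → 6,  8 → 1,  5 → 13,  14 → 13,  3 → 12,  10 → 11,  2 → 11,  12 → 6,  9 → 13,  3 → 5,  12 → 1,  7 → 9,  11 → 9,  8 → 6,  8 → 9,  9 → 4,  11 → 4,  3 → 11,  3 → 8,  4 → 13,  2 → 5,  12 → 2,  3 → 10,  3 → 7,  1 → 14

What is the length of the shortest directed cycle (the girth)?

3

For each vertex v, BFS finds the shortest path from v back to v.
The shortest such closed walk is 6 → 2 → 5 → 6, length 3.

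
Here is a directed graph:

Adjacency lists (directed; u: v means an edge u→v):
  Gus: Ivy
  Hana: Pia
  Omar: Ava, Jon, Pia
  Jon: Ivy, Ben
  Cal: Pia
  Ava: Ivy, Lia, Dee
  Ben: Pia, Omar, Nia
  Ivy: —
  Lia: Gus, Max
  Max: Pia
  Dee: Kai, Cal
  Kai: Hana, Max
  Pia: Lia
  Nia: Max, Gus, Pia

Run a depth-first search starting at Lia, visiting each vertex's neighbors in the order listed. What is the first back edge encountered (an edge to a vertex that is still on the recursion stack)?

Pia→Lia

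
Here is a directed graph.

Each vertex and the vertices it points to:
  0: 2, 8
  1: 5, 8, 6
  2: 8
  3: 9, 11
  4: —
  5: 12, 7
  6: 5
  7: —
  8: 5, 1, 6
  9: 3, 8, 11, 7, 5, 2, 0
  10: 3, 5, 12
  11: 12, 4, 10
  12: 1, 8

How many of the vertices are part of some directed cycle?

9

A vertex is on a directed cycle iff it belongs to a strongly connected component of size ≥ 2 (or has a self-loop).
The vertices on cycles are {1, 3, 5, 6, 8, 9, 10, 11, 12} — 9 in total.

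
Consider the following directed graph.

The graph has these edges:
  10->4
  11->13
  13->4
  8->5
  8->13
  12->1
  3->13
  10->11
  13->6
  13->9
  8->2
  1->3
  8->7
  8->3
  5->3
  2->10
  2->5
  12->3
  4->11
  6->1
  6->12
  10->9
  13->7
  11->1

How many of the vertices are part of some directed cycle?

7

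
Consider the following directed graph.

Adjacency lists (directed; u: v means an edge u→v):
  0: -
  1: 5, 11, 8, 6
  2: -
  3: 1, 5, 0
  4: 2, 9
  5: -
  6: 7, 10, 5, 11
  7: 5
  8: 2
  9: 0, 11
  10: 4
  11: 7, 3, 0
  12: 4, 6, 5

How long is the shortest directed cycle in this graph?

3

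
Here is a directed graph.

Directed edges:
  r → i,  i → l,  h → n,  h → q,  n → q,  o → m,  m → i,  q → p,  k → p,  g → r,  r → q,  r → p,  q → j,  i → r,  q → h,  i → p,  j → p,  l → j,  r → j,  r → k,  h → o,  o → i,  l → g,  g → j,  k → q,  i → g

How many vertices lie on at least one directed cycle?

A vertex is on a directed cycle iff it belongs to a strongly connected component of size ≥ 2 (or has a self-loop).
The vertices on cycles are {g, h, i, k, l, m, n, o, q, r} — 10 in total.

10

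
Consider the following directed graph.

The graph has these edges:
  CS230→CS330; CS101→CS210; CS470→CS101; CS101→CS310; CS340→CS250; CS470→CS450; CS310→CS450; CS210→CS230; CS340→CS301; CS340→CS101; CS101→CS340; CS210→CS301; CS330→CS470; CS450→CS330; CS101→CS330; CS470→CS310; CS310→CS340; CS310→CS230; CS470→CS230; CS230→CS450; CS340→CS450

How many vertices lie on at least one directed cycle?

8

A vertex is on a directed cycle iff it belongs to a strongly connected component of size ≥ 2 (or has a self-loop).
The vertices on cycles are {CS101, CS210, CS230, CS310, CS330, CS340, CS450, CS470} — 8 in total.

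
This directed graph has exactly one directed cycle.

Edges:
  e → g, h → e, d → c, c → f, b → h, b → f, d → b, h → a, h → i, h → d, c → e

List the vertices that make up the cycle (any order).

DFS with gray/black marking from b:
b gray
  h gray
    d gray
      d→b: b is gray → back edge
Back edge closes the cycle b → h → d → b; its vertices are {b, d, h}.

b, d, h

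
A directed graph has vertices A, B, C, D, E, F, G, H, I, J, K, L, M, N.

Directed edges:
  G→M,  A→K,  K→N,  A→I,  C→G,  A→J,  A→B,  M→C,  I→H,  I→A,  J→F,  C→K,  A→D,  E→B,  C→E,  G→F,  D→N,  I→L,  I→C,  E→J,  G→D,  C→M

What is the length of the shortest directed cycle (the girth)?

2

For each vertex v, BFS finds the shortest path from v back to v.
The shortest such closed walk is I → A → I, length 2.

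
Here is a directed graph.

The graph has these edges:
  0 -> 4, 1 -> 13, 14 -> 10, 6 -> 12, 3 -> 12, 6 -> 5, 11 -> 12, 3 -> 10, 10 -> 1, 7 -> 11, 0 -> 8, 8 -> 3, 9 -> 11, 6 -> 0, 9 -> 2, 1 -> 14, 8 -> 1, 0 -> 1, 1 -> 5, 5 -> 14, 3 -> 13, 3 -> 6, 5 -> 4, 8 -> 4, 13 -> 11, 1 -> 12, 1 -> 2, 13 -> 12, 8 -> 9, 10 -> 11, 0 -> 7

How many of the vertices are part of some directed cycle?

8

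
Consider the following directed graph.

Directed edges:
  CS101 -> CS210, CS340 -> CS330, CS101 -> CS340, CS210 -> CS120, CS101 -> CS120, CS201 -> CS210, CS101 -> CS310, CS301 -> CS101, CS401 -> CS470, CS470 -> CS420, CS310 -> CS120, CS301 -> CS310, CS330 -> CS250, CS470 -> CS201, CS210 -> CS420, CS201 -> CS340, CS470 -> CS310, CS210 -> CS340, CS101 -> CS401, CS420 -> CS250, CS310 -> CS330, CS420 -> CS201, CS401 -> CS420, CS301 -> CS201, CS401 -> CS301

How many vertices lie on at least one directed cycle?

6

A vertex is on a directed cycle iff it belongs to a strongly connected component of size ≥ 2 (or has a self-loop).
The vertices on cycles are {CS101, CS201, CS210, CS301, CS401, CS420} — 6 in total.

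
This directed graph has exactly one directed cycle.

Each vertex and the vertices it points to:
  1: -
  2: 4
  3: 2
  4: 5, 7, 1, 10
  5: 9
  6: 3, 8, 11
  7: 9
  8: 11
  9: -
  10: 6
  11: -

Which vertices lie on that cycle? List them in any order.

2, 3, 4, 6, 10

DFS with gray/black marking from 4:
4 gray
  5 gray
    9 gray
    9 black
  5 black
  7 gray
    7→9: 9 black — skip
  7 black
  1 gray
  1 black
  10 gray
    6 gray
      3 gray
        2 gray
          2→4: 4 is gray → back edge
Back edge closes the cycle 4 → 10 → 6 → 3 → 2 → 4; its vertices are {2, 3, 4, 6, 10}.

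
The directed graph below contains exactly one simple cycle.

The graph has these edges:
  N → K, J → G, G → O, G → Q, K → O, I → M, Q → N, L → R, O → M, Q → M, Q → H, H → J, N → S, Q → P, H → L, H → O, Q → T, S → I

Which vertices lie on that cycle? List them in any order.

G, H, J, Q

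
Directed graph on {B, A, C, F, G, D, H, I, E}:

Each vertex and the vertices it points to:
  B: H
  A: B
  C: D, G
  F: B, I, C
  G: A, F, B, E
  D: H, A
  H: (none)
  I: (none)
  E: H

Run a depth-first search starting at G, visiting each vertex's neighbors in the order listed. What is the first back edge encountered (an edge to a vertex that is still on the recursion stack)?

C→G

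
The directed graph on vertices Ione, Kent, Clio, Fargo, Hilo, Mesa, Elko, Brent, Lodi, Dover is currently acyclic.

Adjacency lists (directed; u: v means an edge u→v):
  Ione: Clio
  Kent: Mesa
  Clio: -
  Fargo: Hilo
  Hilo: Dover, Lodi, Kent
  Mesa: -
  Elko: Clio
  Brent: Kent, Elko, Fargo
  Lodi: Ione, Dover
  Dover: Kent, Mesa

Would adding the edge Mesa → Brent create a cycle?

Adding Mesa→Brent creates a cycle iff Brent can already reach Mesa.
Path from Brent: Brent → Kent → Mesa.
So Brent → … → Mesa → Brent is a cycle.

Yes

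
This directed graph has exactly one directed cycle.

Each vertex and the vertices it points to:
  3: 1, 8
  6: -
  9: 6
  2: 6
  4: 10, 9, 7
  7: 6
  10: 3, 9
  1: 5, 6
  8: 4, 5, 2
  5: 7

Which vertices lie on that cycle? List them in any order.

DFS with gray/black marking from 3:
3 gray
  1 gray
    5 gray
      7 gray
        6 gray
        6 black
      7 black
    5 black
    1→6: 6 black — skip
  1 black
  8 gray
    4 gray
      10 gray
        10→3: 3 is gray → back edge
Back edge closes the cycle 3 → 8 → 4 → 10 → 3; its vertices are {3, 4, 8, 10}.

3, 4, 8, 10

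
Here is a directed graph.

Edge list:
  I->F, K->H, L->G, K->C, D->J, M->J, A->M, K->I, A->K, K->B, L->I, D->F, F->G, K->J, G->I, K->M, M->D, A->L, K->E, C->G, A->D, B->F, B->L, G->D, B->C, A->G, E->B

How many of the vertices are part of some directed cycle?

A vertex is on a directed cycle iff it belongs to a strongly connected component of size ≥ 2 (or has a self-loop).
The vertices on cycles are {D, F, G, I} — 4 in total.

4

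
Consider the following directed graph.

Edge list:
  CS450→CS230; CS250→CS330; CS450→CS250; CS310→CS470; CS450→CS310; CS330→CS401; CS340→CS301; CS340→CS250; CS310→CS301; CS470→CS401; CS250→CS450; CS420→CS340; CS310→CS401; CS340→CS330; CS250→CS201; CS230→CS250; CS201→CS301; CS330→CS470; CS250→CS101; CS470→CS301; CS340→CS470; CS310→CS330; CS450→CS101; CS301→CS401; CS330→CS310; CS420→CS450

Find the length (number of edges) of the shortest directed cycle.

2

For each vertex v, BFS finds the shortest path from v back to v.
The shortest such closed walk is CS450 → CS250 → CS450, length 2.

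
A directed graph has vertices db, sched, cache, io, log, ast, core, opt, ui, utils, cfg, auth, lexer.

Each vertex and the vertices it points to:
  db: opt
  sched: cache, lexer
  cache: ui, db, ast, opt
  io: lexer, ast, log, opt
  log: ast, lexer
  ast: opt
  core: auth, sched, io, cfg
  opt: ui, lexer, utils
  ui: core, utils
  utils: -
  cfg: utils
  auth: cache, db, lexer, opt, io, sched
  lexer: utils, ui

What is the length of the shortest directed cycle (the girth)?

For each vertex v, BFS finds the shortest path from v back to v.
The shortest such closed walk is core → sched → cache → ui → core, length 4.

4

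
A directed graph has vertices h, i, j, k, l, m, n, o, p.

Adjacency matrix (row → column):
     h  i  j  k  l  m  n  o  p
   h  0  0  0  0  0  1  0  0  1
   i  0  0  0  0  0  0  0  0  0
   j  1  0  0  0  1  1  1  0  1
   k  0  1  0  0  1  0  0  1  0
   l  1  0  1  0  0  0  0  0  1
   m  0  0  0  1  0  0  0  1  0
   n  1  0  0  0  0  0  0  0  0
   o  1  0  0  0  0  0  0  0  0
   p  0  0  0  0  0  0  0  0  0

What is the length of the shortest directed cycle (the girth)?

For each vertex v, BFS finds the shortest path from v back to v.
The shortest such closed walk is j → l → j, length 2.

2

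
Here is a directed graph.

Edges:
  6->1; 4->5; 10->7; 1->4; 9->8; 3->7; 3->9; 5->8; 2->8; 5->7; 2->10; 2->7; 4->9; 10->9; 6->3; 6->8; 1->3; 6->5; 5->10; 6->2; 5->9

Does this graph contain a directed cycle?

DFS with white/gray/black marking, starting from 9:
9 gray
  8 gray
  8 black
9 black
2 gray
  10 gray
    10→9: 9 black — skip
    7 gray
    7 black
  10 black
  2→8: 8 black — skip
  2→7: 7 black — skip
2 black
5 gray
  5→10: 10 black — skip
  5→7: 7 black — skip
  5→9: 9 black — skip
  5→8: 8 black — skip
5 black
1 gray
  3 gray
    3→7: 7 black — skip
    3→9: 9 black — skip
  3 black
  4 gray
    4→5: 5 black — skip
    4→9: 9 black — skip
  4 black
1 black
6 gray
  6→3: 3 black — skip
  6→5: 5 black — skip
  6→1: 1 black — skip
  6→2: 2 black — skip
  6→8: 8 black — skip
6 black
Every edge goes to a white or black vertex — no back edge, so the graph is acyclic.

No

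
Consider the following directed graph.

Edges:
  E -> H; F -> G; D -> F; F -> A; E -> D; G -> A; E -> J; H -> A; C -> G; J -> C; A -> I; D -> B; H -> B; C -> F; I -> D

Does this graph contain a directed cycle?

DFS with white/gray/black marking, starting from G:
G gray
  A gray
    I gray
      D gray
        B gray
        B black
        F gray
          F→A: A is gray → back edge
Back edge found, so a cycle exists: A → I → D → F → A.

Yes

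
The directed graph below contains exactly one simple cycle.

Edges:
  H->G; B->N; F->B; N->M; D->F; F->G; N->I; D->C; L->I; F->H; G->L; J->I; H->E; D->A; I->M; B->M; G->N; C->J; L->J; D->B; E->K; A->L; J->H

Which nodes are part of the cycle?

G, H, J, L

DFS with gray/black marking from H:
H gray
  G gray
    L gray
      I gray
        M gray
        M black
      I black
      J gray
        J→I: I black — skip
        J→H: H is gray → back edge
Back edge closes the cycle H → G → L → J → H; its vertices are {G, H, J, L}.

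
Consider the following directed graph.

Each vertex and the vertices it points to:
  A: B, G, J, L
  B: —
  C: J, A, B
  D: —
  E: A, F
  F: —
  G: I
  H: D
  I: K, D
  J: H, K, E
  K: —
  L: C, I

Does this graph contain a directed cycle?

DFS with white/gray/black marking, starting from A:
A gray
  B gray
  B black
  G gray
    I gray
      K gray
      K black
      D gray
      D black
    I black
  G black
  J gray
    H gray
      H→D: D black — skip
    H black
    J→K: K black — skip
    E gray
      E→A: A is gray → back edge
Back edge found, so a cycle exists: A → J → E → A.

Yes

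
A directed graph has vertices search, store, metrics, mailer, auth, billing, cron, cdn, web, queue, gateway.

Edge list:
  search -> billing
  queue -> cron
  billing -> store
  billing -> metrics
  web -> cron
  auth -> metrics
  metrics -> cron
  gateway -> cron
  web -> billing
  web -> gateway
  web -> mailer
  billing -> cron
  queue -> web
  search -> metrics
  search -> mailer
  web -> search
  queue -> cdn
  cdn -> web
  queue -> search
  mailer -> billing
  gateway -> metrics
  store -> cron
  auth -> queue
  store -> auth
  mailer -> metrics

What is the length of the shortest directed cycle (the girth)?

For each vertex v, BFS finds the shortest path from v back to v.
The shortest such closed walk is auth → queue → search → billing → store → auth, length 5.

5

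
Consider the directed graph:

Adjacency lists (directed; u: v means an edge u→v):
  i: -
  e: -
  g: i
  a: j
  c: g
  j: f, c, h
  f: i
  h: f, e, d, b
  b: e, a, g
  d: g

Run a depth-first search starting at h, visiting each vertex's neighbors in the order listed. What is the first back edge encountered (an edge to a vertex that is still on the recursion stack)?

j→h

DFS from h (visiting each vertex's neighbors in the order listed); mark gray on enter, black on exit:
h gray
  f gray
    i gray
    i black
  f black
  e gray
  e black
  d gray
    g gray
      g→i: i black — skip
    g black
  d black
  b gray
    b→e: e black — skip
    a gray
      j gray
        j→f: f black — skip
        c gray
          c→g: g black — skip
        c black
        j→h: h is gray → back edge
First back edge: j → h.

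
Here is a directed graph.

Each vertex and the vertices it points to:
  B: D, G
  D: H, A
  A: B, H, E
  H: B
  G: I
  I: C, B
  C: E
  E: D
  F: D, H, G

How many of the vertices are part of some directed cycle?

8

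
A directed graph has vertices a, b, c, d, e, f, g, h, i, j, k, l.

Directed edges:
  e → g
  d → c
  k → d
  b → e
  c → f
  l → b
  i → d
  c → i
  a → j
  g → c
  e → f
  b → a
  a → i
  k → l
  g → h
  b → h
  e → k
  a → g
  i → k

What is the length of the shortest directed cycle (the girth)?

For each vertex v, BFS finds the shortest path from v back to v.
The shortest such closed walk is c → i → d → c, length 3.

3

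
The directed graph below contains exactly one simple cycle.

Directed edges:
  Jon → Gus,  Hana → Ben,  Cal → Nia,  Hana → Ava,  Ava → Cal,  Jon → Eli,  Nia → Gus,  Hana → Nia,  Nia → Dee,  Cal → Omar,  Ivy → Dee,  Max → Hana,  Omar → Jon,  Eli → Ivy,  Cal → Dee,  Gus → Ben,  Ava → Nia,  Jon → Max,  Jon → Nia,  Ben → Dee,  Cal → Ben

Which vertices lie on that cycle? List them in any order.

Ava, Cal, Jon, Max, Hana, Omar

DFS with gray/black marking from Jon:
Jon gray
  Max gray
    Hana gray
      Nia gray
        Gus gray
          Ben gray
            Dee gray
            Dee black
          Ben black
        Gus black
        Nia→Dee: Dee black — skip
      Nia black
      Hana→Ben: Ben black — skip
      Ava gray
        Cal gray
          Cal→Ben: Ben black — skip
          Omar gray
            Omar→Jon: Jon is gray → back edge
Back edge closes the cycle Jon → Max → Hana → Ava → Cal → Omar → Jon; its vertices are {Ava, Cal, Jon, Max, Hana, Omar}.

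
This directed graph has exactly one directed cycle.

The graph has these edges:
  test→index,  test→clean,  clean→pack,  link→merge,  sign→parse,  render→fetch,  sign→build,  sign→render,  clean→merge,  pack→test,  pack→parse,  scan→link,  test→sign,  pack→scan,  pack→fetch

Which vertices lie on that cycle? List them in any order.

DFS with gray/black marking from pack:
pack gray
  fetch gray
  fetch black
  scan gray
    link gray
      merge gray
      merge black
    link black
  scan black
  parse gray
  parse black
  test gray
    sign gray
      render gray
        render→fetch: fetch black — skip
      render black
      build gray
      build black
      sign→parse: parse black — skip
    sign black
    index gray
    index black
    clean gray
      clean→pack: pack is gray → back edge
Back edge closes the cycle pack → test → clean → pack; its vertices are {pack, test, clean}.

pack, test, clean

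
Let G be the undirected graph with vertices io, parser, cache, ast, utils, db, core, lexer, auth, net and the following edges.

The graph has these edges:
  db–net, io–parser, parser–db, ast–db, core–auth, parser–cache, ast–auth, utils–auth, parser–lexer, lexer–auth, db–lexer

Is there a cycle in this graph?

DFS, tracking each vertex's parent; an edge to a visited non-parent vertex closes a cycle.
Start from ast:
visit ast (parent –)
  visit db (parent ast)
    db–ast: parent, skip
    visit parser (parent db)
      visit lexer (parent parser)
        visit auth (parent lexer)
          visit core (parent auth)
            core–auth: parent, skip
          auth–ast: ast visited and ≠ parent → cycle
Cycle: ast – db – parser – lexer – auth – ast.

Yes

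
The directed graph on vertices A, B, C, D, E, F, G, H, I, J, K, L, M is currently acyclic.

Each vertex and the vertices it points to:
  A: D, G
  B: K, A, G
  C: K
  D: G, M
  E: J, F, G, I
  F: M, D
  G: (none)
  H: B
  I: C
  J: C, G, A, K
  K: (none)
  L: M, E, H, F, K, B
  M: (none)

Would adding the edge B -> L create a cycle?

Adding B→L creates a cycle iff L can already reach B.
Path from L: L → B.
So L → … → B → L is a cycle.

Yes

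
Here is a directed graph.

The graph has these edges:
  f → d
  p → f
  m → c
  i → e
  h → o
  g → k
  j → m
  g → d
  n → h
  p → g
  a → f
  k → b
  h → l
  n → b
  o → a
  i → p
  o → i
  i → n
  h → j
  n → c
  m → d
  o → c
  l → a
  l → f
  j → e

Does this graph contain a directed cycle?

Yes

DFS with white/gray/black marking, starting from n:
n gray
  b gray
  b black
  h gray
    o gray
      i gray
        e gray
        e black
        i→n: n is gray → back edge
Back edge found, so a cycle exists: n → h → o → i → n.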